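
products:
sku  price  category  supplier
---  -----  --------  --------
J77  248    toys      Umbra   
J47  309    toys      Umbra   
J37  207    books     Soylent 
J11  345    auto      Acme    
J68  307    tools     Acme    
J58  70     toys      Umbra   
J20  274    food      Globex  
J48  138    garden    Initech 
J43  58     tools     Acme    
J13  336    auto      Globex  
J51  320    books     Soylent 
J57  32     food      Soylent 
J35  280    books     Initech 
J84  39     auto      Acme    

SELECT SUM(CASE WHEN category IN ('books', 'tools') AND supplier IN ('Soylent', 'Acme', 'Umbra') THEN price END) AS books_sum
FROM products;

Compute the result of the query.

sku=J77: ✗
sku=J47: ✗
sku=J37: ✓ → 207
sku=J11: ✗
sku=J68: ✓ → 307
sku=J58: ✗
sku=J20: ✗
sku=J48: ✗
sku=J43: ✓ → 58
sku=J13: ✗
sku=J51: ✓ → 320
sku=J57: ✗
sku=J35: ✗
sku=J84: ✗
books_sum = 207 + 307 + 58 + 320 = 892

892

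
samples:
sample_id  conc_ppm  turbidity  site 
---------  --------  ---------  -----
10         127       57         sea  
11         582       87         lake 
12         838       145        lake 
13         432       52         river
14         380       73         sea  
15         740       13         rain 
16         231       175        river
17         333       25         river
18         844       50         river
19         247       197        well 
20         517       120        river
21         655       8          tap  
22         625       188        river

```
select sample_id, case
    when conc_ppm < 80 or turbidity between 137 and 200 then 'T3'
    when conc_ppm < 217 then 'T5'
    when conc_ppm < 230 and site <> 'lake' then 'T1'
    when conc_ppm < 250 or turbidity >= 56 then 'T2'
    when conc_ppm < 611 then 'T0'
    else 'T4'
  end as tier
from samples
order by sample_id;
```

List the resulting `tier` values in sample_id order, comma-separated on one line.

sample_id=10: conc_ppm < 217 → T5
sample_id=11: conc_ppm < 250 or turbidity >= 56 → T2
sample_id=12: conc_ppm < 80 or turbidity between 137 and 200 → T3
sample_id=13: conc_ppm < 611 → T0
sample_id=14: conc_ppm < 250 or turbidity >= 56 → T2
sample_id=15: ELSE → T4
sample_id=16: conc_ppm < 80 or turbidity between 137 and 200 → T3
sample_id=17: conc_ppm < 611 → T0
sample_id=18: ELSE → T4
sample_id=19: conc_ppm < 80 or turbidity between 137 and 200 → T3
sample_id=20: conc_ppm < 250 or turbidity >= 56 → T2
sample_id=21: ELSE → T4
sample_id=22: conc_ppm < 80 or turbidity between 137 and 200 → T3

T5, T2, T3, T0, T2, T4, T3, T0, T4, T3, T2, T4, T3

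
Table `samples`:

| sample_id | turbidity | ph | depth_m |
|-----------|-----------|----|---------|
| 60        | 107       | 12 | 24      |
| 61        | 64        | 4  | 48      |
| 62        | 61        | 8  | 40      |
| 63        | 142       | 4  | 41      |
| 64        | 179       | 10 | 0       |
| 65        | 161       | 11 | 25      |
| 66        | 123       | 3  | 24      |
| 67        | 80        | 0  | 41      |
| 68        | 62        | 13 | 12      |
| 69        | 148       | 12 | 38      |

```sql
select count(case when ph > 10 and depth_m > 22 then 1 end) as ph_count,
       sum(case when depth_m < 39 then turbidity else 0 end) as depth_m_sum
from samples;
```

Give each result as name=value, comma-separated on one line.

[ph_count: ph > 10 and depth_m > 22]
sample_id=60: ✓ → 1
sample_id=61: ✗
sample_id=62: ✗
sample_id=63: ✗
sample_id=64: ✗
sample_id=65: ✓ → 1
sample_id=66: ✗
sample_id=67: ✗
sample_id=68: ✗
sample_id=69: ✓ → 1
ph_count = COUNT(1, 1, 1) = 3
—
[depth_m_sum: depth_m < 39]
sample_id=60: ✓ → 107
sample_id=61: ✗
sample_id=62: ✗
sample_id=63: ✗
sample_id=64: ✓ → 179
sample_id=65: ✓ → 161
sample_id=66: ✓ → 123
sample_id=67: ✗
sample_id=68: ✓ → 62
sample_id=69: ✓ → 148
depth_m_sum = 107 + 179 + 161 + 123 + 62 + 148 = 780

ph_count=3, depth_m_sum=780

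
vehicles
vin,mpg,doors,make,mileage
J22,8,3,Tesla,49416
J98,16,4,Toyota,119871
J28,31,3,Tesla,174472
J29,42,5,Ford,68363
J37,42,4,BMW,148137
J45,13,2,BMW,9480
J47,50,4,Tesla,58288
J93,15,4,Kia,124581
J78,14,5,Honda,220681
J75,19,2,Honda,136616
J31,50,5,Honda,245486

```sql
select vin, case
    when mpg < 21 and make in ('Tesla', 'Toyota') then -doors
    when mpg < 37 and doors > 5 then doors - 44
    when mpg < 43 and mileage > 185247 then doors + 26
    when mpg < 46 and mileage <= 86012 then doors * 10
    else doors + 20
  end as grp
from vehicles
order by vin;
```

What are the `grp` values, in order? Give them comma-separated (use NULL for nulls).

vin=J22: mpg < 21 and make in ('Tesla', 'Toyota') → -3
vin=J28: ELSE → 23
vin=J29: mpg < 46 and mileage <= 86012 → 50
vin=J31: ELSE → 25
vin=J37: ELSE → 24
vin=J45: mpg < 46 and mileage <= 86012 → 20
vin=J47: ELSE → 24
vin=J75: ELSE → 22
vin=J78: mpg < 43 and mileage > 185247 → 31
vin=J93: ELSE → 24
vin=J98: mpg < 21 and make in ('Tesla', 'Toyota') → -4

-3, 23, 50, 25, 24, 20, 24, 22, 31, 24, -4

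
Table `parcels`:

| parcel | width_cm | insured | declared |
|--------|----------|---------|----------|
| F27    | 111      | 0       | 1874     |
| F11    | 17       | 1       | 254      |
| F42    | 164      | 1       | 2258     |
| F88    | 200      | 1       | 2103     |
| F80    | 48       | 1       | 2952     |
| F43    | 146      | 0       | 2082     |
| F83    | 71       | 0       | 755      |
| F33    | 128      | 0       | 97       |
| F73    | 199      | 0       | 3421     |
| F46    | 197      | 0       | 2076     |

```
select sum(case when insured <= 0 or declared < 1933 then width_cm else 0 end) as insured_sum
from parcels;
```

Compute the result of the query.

parcel=F27: ✓ → 111
parcel=F11: ✓ → 17
parcel=F42: ✗
parcel=F88: ✗
parcel=F80: ✗
parcel=F43: ✓ → 146
parcel=F83: ✓ → 71
parcel=F33: ✓ → 128
parcel=F73: ✓ → 199
parcel=F46: ✓ → 197
insured_sum = 111 + 17 + 146 + 71 + 128 + 199 + 197 = 869

869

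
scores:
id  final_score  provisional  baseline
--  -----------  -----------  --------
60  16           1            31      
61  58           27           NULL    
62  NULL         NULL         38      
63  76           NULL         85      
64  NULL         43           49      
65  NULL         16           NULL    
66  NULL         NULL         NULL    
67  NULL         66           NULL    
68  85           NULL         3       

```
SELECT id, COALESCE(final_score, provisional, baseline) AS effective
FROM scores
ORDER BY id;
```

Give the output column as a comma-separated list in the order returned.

16, 58, 38, 76, 43, 16, NULL, 66, 85

id=60: final_score=16 → 16
id=61: final_score=58 → 58
id=62: final_score=NULL, provisional=NULL, baseline=38 → 38
id=63: final_score=76 → 76
id=64: final_score=NULL, provisional=43 → 43
id=65: final_score=NULL, provisional=16 → 16
id=66: final_score=NULL, provisional=NULL, baseline=NULL (all NULL) → NULL
id=67: final_score=NULL, provisional=66 → 66
id=68: final_score=85 → 85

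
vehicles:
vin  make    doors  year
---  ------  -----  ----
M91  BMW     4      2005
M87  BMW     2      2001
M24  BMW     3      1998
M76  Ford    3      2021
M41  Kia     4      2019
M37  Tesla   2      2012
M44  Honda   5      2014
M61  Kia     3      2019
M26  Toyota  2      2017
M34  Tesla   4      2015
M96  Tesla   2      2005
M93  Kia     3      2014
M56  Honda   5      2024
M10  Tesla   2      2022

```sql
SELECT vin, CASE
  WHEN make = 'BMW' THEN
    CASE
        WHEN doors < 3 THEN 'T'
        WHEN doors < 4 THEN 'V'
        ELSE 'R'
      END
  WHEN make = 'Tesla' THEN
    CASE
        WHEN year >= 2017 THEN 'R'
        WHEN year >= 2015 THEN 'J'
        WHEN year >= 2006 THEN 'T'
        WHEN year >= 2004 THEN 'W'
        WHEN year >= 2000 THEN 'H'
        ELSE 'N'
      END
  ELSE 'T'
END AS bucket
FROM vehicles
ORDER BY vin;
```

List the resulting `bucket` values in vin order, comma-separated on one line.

vin=M10: make='Tesla' → inner[year >= 2017] → R
vin=M24: make='BMW' → inner[doors < 4] → V
vin=M26: make='Toyota' → outer ELSE → T
vin=M34: make='Tesla' → inner[year >= 2015] → J
vin=M37: make='Tesla' → inner[year >= 2006] → T
vin=M41: make='Kia' → outer ELSE → T
vin=M44: make='Honda' → outer ELSE → T
vin=M56: make='Honda' → outer ELSE → T
vin=M61: make='Kia' → outer ELSE → T
vin=M76: make='Ford' → outer ELSE → T
vin=M87: make='BMW' → inner[doors < 3] → T
vin=M91: make='BMW' → inner[ELSE] → R
vin=M93: make='Kia' → outer ELSE → T
vin=M96: make='Tesla' → inner[year >= 2004] → W

R, V, T, J, T, T, T, T, T, T, T, R, T, W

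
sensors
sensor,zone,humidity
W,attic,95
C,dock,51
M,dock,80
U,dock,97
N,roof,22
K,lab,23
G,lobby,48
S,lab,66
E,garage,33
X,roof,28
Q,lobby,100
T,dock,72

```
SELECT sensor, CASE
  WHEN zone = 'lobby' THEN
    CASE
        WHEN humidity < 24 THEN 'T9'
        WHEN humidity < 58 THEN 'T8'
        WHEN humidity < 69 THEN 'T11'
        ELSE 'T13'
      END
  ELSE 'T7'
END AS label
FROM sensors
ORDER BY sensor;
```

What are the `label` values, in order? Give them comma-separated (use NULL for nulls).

sensor=C: zone='dock' → outer ELSE → T7
sensor=E: zone='garage' → outer ELSE → T7
sensor=G: zone='lobby' → inner[humidity < 58] → T8
sensor=K: zone='lab' → outer ELSE → T7
sensor=M: zone='dock' → outer ELSE → T7
sensor=N: zone='roof' → outer ELSE → T7
sensor=Q: zone='lobby' → inner[ELSE] → T13
sensor=S: zone='lab' → outer ELSE → T7
sensor=T: zone='dock' → outer ELSE → T7
sensor=U: zone='dock' → outer ELSE → T7
sensor=W: zone='attic' → outer ELSE → T7
sensor=X: zone='roof' → outer ELSE → T7

T7, T7, T8, T7, T7, T7, T13, T7, T7, T7, T7, T7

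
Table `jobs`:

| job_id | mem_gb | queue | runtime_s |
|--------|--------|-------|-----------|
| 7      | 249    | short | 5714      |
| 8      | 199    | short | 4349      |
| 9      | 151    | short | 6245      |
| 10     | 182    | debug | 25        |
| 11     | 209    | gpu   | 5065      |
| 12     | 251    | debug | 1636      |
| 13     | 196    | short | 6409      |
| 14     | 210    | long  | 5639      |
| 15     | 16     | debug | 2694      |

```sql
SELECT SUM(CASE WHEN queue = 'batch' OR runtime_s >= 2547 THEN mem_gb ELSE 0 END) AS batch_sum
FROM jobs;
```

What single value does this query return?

1230

job_id=7: ✓ → 249
job_id=8: ✓ → 199
job_id=9: ✓ → 151
job_id=10: ✗
job_id=11: ✓ → 209
job_id=12: ✗
job_id=13: ✓ → 196
job_id=14: ✓ → 210
job_id=15: ✓ → 16
batch_sum = 249 + 199 + 151 + 209 + 196 + 210 + 16 = 1230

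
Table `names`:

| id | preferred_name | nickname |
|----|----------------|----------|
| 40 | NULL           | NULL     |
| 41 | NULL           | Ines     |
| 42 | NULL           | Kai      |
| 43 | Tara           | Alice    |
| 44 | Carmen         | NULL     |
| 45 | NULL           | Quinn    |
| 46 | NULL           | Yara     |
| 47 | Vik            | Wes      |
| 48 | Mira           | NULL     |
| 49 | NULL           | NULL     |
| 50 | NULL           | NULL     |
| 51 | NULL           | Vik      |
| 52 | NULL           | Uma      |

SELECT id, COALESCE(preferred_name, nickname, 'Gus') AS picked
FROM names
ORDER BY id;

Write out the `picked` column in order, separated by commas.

id=40: preferred_name=NULL, nickname=NULL, → literal Gus → Gus
id=41: preferred_name=NULL, nickname=Ines → Ines
id=42: preferred_name=NULL, nickname=Kai → Kai
id=43: preferred_name=Tara → Tara
id=44: preferred_name=Carmen → Carmen
id=45: preferred_name=NULL, nickname=Quinn → Quinn
id=46: preferred_name=NULL, nickname=Yara → Yara
id=47: preferred_name=Vik → Vik
id=48: preferred_name=Mira → Mira
id=49: preferred_name=NULL, nickname=NULL, → literal Gus → Gus
id=50: preferred_name=NULL, nickname=NULL, → literal Gus → Gus
id=51: preferred_name=NULL, nickname=Vik → Vik
id=52: preferred_name=NULL, nickname=Uma → Uma

Gus, Ines, Kai, Tara, Carmen, Quinn, Yara, Vik, Mira, Gus, Gus, Vik, Uma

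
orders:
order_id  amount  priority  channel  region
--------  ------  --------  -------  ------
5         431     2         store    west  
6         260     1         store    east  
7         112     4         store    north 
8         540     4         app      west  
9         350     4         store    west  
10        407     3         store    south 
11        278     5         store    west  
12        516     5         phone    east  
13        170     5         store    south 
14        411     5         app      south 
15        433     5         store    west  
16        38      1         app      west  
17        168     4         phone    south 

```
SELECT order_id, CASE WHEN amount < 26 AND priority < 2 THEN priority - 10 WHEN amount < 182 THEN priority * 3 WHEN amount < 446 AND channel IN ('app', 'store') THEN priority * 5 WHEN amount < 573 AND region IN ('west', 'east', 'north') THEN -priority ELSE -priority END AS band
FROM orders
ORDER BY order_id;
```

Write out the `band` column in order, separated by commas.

order_id=5: amount < 446 AND channel IN ('app', 'store') → 10
order_id=6: amount < 446 AND channel IN ('app', 'store') → 5
order_id=7: amount < 182 → 12
order_id=8: amount < 573 AND region IN ('west', 'east', 'north') → -4
order_id=9: amount < 446 AND channel IN ('app', 'store') → 20
order_id=10: amount < 446 AND channel IN ('app', 'store') → 15
order_id=11: amount < 446 AND channel IN ('app', 'store') → 25
order_id=12: amount < 573 AND region IN ('west', 'east', 'north') → -5
order_id=13: amount < 182 → 15
order_id=14: amount < 446 AND channel IN ('app', 'store') → 25
order_id=15: amount < 446 AND channel IN ('app', 'store') → 25
order_id=16: amount < 182 → 3
order_id=17: amount < 182 → 12

10, 5, 12, -4, 20, 15, 25, -5, 15, 25, 25, 3, 12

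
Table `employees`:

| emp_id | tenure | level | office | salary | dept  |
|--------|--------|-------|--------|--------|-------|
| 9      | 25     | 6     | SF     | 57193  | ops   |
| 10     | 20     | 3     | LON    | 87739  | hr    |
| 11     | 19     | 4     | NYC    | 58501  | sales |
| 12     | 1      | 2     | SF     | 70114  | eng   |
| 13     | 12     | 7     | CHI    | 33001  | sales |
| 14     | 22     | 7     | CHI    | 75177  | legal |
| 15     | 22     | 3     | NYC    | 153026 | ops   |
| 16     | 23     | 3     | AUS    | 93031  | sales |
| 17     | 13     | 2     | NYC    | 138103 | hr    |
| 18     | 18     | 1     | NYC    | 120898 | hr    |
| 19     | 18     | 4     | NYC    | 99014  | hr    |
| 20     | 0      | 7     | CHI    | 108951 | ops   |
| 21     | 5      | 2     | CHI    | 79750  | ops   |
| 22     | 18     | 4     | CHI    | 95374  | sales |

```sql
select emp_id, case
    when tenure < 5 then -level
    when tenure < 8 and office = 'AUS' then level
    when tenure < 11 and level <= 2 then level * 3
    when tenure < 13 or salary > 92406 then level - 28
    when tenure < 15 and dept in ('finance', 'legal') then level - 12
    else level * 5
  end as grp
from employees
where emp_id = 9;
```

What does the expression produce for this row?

emp_id = 9: tenure=25, level=6, office=SF, salary=57193, dept=ops.
tenure < 5 → false
tenure < 8 and office = 'AUS' → false
tenure < 11 and level <= 2 → false
tenure < 13 or salary > 92406 → false
tenure < 15 and dept in ('finance', 'legal') → false
No prior WHEN matched → ELSE → 30

30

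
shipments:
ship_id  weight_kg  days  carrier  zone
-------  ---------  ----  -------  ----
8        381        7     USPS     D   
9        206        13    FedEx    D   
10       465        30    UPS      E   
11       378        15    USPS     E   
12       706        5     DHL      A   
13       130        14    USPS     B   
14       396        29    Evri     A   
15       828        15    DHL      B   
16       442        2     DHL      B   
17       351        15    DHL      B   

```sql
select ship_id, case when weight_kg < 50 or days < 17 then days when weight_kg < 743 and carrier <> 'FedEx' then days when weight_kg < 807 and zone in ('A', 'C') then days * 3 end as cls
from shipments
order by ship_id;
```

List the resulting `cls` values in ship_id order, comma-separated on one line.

ship_id=8: weight_kg < 50 or days < 17 → 7
ship_id=9: weight_kg < 50 or days < 17 → 13
ship_id=10: weight_kg < 743 and carrier <> 'FedEx' → 30
ship_id=11: weight_kg < 50 or days < 17 → 15
ship_id=12: weight_kg < 50 or days < 17 → 5
ship_id=13: weight_kg < 50 or days < 17 → 14
ship_id=14: weight_kg < 743 and carrier <> 'FedEx' → 29
ship_id=15: weight_kg < 50 or days < 17 → 15
ship_id=16: weight_kg < 50 or days < 17 → 2
ship_id=17: weight_kg < 50 or days < 17 → 15

7, 13, 30, 15, 5, 14, 29, 15, 2, 15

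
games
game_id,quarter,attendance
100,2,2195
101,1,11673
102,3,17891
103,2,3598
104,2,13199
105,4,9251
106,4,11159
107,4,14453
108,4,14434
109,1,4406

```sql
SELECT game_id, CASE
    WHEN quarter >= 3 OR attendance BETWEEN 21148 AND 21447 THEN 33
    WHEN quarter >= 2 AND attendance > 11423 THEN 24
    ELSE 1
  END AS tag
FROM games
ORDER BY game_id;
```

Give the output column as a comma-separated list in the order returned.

game_id=100: ELSE → 1
game_id=101: ELSE → 1
game_id=102: quarter >= 3 OR attendance BETWEEN 21148 AND 21447 → 33
game_id=103: ELSE → 1
game_id=104: quarter >= 2 AND attendance > 11423 → 24
game_id=105: quarter >= 3 OR attendance BETWEEN 21148 AND 21447 → 33
game_id=106: quarter >= 3 OR attendance BETWEEN 21148 AND 21447 → 33
game_id=107: quarter >= 3 OR attendance BETWEEN 21148 AND 21447 → 33
game_id=108: quarter >= 3 OR attendance BETWEEN 21148 AND 21447 → 33
game_id=109: ELSE → 1

1, 1, 33, 1, 24, 33, 33, 33, 33, 1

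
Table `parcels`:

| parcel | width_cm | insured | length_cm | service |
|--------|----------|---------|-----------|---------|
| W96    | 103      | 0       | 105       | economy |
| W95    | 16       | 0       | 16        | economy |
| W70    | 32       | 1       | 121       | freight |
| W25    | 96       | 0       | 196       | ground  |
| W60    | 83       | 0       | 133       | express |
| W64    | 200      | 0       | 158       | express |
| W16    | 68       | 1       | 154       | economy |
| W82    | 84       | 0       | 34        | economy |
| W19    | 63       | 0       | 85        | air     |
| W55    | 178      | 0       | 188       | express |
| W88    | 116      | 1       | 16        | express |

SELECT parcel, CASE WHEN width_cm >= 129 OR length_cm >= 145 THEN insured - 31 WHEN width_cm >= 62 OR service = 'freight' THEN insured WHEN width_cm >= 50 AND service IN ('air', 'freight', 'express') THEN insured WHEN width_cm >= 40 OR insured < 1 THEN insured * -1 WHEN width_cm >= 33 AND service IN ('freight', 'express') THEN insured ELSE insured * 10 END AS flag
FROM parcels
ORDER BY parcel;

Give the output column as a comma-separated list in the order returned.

-30, 0, -31, -31, 0, -31, 1, 0, 1, 0, 0

parcel=W16: width_cm >= 129 OR length_cm >= 145 → -30
parcel=W19: width_cm >= 62 OR service = 'freight' → 0
parcel=W25: width_cm >= 129 OR length_cm >= 145 → -31
parcel=W55: width_cm >= 129 OR length_cm >= 145 → -31
parcel=W60: width_cm >= 62 OR service = 'freight' → 0
parcel=W64: width_cm >= 129 OR length_cm >= 145 → -31
parcel=W70: width_cm >= 62 OR service = 'freight' → 1
parcel=W82: width_cm >= 62 OR service = 'freight' → 0
parcel=W88: width_cm >= 62 OR service = 'freight' → 1
parcel=W95: width_cm >= 40 OR insured < 1 → 0
parcel=W96: width_cm >= 62 OR service = 'freight' → 0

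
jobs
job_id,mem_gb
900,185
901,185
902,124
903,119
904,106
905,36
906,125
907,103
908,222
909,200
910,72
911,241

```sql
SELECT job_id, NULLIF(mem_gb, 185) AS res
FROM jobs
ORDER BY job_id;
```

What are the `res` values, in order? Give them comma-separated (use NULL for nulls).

NULL, NULL, 124, 119, 106, 36, 125, 103, 222, 200, 72, 241

job_id=900: mem_gb=185 vs 185: equal → NULL
job_id=901: mem_gb=185 vs 185: equal → NULL
job_id=902: mem_gb=124 vs 185: differ → 124
job_id=903: mem_gb=119 vs 185: differ → 119
job_id=904: mem_gb=106 vs 185: differ → 106
job_id=905: mem_gb=36 vs 185: differ → 36
job_id=906: mem_gb=125 vs 185: differ → 125
job_id=907: mem_gb=103 vs 185: differ → 103
job_id=908: mem_gb=222 vs 185: differ → 222
job_id=909: mem_gb=200 vs 185: differ → 200
job_id=910: mem_gb=72 vs 185: differ → 72
job_id=911: mem_gb=241 vs 185: differ → 241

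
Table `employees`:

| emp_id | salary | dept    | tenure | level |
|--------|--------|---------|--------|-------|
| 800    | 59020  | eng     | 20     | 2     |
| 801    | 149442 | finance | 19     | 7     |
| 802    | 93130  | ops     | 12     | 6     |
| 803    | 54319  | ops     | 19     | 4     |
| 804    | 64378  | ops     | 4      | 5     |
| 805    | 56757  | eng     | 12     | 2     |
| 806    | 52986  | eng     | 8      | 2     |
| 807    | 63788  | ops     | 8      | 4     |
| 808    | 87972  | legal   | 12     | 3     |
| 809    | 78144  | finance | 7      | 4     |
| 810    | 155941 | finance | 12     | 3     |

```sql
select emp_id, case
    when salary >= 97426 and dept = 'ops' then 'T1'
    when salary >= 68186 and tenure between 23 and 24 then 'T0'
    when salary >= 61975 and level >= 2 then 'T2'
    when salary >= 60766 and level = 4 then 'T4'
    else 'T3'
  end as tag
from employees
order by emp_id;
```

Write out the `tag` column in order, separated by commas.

emp_id=800: ELSE → T3
emp_id=801: salary >= 61975 and level >= 2 → T2
emp_id=802: salary >= 61975 and level >= 2 → T2
emp_id=803: ELSE → T3
emp_id=804: salary >= 61975 and level >= 2 → T2
emp_id=805: ELSE → T3
emp_id=806: ELSE → T3
emp_id=807: salary >= 61975 and level >= 2 → T2
emp_id=808: salary >= 61975 and level >= 2 → T2
emp_id=809: salary >= 61975 and level >= 2 → T2
emp_id=810: salary >= 61975 and level >= 2 → T2

T3, T2, T2, T3, T2, T3, T3, T2, T2, T2, T2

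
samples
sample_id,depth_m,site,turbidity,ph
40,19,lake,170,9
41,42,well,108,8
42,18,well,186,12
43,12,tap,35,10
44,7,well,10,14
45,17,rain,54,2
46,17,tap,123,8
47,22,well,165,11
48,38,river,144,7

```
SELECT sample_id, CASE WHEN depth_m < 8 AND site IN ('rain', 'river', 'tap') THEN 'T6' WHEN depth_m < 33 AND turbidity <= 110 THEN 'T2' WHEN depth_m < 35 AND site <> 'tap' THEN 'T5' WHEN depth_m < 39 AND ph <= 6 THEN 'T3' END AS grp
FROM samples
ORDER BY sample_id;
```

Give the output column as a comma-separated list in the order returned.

T5, NULL, T5, T2, T2, T2, NULL, T5, NULL

sample_id=40: depth_m < 35 AND site <> 'tap' → T5
sample_id=41: (no match → NULL) → NULL
sample_id=42: depth_m < 35 AND site <> 'tap' → T5
sample_id=43: depth_m < 33 AND turbidity <= 110 → T2
sample_id=44: depth_m < 33 AND turbidity <= 110 → T2
sample_id=45: depth_m < 33 AND turbidity <= 110 → T2
sample_id=46: (no match → NULL) → NULL
sample_id=47: depth_m < 35 AND site <> 'tap' → T5
sample_id=48: (no match → NULL) → NULL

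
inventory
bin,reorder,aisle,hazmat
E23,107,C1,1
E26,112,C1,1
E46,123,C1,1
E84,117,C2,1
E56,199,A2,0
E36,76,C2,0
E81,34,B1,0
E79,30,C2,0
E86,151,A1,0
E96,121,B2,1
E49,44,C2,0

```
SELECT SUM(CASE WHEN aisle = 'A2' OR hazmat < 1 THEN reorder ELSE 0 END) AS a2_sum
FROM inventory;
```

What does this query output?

bin=E23: ✗
bin=E26: ✗
bin=E46: ✗
bin=E84: ✗
bin=E56: ✓ → 199
bin=E36: ✓ → 76
bin=E81: ✓ → 34
bin=E79: ✓ → 30
bin=E86: ✓ → 151
bin=E96: ✗
bin=E49: ✓ → 44
a2_sum = 199 + 76 + 34 + 30 + 151 + 44 = 534

534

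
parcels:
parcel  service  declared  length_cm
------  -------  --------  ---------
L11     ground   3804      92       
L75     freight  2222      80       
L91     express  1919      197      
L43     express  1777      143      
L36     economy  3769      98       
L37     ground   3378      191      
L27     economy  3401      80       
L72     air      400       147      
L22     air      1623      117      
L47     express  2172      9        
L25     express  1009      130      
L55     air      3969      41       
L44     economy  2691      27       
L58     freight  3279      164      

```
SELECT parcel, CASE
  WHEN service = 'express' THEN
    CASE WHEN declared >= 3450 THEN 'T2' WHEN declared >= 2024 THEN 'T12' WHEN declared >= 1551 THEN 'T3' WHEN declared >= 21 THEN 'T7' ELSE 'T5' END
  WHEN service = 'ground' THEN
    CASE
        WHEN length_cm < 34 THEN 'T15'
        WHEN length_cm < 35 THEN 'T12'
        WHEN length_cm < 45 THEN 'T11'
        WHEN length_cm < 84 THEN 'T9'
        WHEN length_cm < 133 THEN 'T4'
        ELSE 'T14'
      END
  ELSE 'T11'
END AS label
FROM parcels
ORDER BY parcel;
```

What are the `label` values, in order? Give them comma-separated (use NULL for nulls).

T4, T11, T7, T11, T11, T14, T3, T11, T12, T11, T11, T11, T11, T3

parcel=L11: service='ground' → inner[length_cm < 133] → T4
parcel=L22: service='air' → outer ELSE → T11
parcel=L25: service='express' → inner[declared >= 21] → T7
parcel=L27: service='economy' → outer ELSE → T11
parcel=L36: service='economy' → outer ELSE → T11
parcel=L37: service='ground' → inner[ELSE] → T14
parcel=L43: service='express' → inner[declared >= 1551] → T3
parcel=L44: service='economy' → outer ELSE → T11
parcel=L47: service='express' → inner[declared >= 2024] → T12
parcel=L55: service='air' → outer ELSE → T11
parcel=L58: service='freight' → outer ELSE → T11
parcel=L72: service='air' → outer ELSE → T11
parcel=L75: service='freight' → outer ELSE → T11
parcel=L91: service='express' → inner[declared >= 1551] → T3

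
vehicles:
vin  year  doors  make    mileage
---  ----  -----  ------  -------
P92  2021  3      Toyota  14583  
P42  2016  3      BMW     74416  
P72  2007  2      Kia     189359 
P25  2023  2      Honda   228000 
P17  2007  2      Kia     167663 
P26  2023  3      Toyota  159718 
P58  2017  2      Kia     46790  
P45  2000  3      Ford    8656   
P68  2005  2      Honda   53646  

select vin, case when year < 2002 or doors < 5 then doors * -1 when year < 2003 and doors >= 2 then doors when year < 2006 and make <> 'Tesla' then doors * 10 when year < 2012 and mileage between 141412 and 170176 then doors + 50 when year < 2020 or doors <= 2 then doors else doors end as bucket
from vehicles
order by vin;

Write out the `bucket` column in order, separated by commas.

vin=P17: year < 2002 or doors < 5 → -2
vin=P25: year < 2002 or doors < 5 → -2
vin=P26: year < 2002 or doors < 5 → -3
vin=P42: year < 2002 or doors < 5 → -3
vin=P45: year < 2002 or doors < 5 → -3
vin=P58: year < 2002 or doors < 5 → -2
vin=P68: year < 2002 or doors < 5 → -2
vin=P72: year < 2002 or doors < 5 → -2
vin=P92: year < 2002 or doors < 5 → -3

-2, -2, -3, -3, -3, -2, -2, -2, -3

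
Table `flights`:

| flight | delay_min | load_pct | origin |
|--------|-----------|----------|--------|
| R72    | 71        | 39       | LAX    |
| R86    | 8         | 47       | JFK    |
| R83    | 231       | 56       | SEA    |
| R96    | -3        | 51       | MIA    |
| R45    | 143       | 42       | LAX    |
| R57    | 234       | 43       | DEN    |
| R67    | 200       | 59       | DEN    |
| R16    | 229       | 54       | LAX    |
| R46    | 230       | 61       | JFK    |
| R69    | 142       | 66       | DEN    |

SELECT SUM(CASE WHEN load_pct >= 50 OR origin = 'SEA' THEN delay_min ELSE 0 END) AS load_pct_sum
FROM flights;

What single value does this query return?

flight=R72: ✗
flight=R86: ✗
flight=R83: ✓ → 231
flight=R96: ✓ → -3
flight=R45: ✗
flight=R57: ✗
flight=R67: ✓ → 200
flight=R16: ✓ → 229
flight=R46: ✓ → 230
flight=R69: ✓ → 142
load_pct_sum = 231 + -3 + 200 + 229 + 230 + 142 = 1029

1029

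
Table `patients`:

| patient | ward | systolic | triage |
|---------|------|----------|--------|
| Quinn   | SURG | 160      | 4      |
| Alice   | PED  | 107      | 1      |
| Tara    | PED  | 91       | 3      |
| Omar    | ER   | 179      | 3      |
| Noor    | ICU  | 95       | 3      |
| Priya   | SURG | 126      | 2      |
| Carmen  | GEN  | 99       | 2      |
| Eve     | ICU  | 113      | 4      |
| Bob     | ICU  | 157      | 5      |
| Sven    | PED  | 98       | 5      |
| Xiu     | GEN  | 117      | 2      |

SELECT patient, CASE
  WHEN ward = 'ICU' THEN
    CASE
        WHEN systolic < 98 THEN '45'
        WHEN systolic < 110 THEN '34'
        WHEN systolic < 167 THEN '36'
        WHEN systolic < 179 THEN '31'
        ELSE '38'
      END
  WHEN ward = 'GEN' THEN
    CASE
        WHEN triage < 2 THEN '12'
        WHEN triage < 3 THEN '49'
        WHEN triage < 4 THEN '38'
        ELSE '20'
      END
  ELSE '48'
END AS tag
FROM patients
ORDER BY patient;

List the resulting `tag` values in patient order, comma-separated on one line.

48, 36, 49, 36, 45, 48, 48, 48, 48, 48, 49

patient=Alice: ward='PED' → outer ELSE → 48
patient=Bob: ward='ICU' → inner[systolic < 167] → 36
patient=Carmen: ward='GEN' → inner[triage < 3] → 49
patient=Eve: ward='ICU' → inner[systolic < 167] → 36
patient=Noor: ward='ICU' → inner[systolic < 98] → 45
patient=Omar: ward='ER' → outer ELSE → 48
patient=Priya: ward='SURG' → outer ELSE → 48
patient=Quinn: ward='SURG' → outer ELSE → 48
patient=Sven: ward='PED' → outer ELSE → 48
patient=Tara: ward='PED' → outer ELSE → 48
patient=Xiu: ward='GEN' → inner[triage < 3] → 49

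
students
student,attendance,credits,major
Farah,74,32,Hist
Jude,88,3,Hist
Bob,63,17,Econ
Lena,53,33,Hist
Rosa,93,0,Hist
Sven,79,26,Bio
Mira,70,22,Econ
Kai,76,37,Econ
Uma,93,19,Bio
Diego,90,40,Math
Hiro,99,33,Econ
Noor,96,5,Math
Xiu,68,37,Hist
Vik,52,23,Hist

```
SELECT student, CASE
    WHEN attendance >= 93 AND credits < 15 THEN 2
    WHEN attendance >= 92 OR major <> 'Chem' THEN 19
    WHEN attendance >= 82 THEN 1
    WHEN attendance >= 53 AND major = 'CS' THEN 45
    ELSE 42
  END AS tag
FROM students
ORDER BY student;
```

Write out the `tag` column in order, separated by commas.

19, 19, 19, 19, 19, 19, 19, 19, 2, 2, 19, 19, 19, 19

student=Bob: attendance >= 92 OR major <> 'Chem' → 19
student=Diego: attendance >= 92 OR major <> 'Chem' → 19
student=Farah: attendance >= 92 OR major <> 'Chem' → 19
student=Hiro: attendance >= 92 OR major <> 'Chem' → 19
student=Jude: attendance >= 92 OR major <> 'Chem' → 19
student=Kai: attendance >= 92 OR major <> 'Chem' → 19
student=Lena: attendance >= 92 OR major <> 'Chem' → 19
student=Mira: attendance >= 92 OR major <> 'Chem' → 19
student=Noor: attendance >= 93 AND credits < 15 → 2
student=Rosa: attendance >= 93 AND credits < 15 → 2
student=Sven: attendance >= 92 OR major <> 'Chem' → 19
student=Uma: attendance >= 92 OR major <> 'Chem' → 19
student=Vik: attendance >= 92 OR major <> 'Chem' → 19
student=Xiu: attendance >= 92 OR major <> 'Chem' → 19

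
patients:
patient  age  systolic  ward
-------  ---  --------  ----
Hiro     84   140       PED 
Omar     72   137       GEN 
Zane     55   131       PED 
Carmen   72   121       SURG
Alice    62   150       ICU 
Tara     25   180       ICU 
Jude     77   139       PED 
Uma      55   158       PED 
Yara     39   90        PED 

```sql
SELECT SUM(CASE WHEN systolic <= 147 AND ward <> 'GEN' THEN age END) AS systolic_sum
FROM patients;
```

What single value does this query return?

patient=Hiro: ✓ → 84
patient=Omar: ✗
patient=Zane: ✓ → 55
patient=Carmen: ✓ → 72
patient=Alice: ✗
patient=Tara: ✗
patient=Jude: ✓ → 77
patient=Uma: ✗
patient=Yara: ✓ → 39
systolic_sum = 84 + 55 + 72 + 77 + 39 = 327

327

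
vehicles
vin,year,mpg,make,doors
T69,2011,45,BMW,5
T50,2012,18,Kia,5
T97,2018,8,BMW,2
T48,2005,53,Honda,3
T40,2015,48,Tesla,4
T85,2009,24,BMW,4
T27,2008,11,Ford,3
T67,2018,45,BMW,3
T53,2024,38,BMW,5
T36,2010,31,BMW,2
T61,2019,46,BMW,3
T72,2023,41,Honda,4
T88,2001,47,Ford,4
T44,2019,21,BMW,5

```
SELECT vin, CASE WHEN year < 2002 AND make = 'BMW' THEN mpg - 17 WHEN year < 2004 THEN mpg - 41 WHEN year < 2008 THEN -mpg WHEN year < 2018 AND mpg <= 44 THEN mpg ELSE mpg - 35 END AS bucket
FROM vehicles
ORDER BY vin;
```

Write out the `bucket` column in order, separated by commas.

vin=T27: year < 2018 AND mpg <= 44 → 11
vin=T36: year < 2018 AND mpg <= 44 → 31
vin=T40: ELSE → 13
vin=T44: ELSE → -14
vin=T48: year < 2008 → -53
vin=T50: year < 2018 AND mpg <= 44 → 18
vin=T53: ELSE → 3
vin=T61: ELSE → 11
vin=T67: ELSE → 10
vin=T69: ELSE → 10
vin=T72: ELSE → 6
vin=T85: year < 2018 AND mpg <= 44 → 24
vin=T88: year < 2004 → 6
vin=T97: ELSE → -27

11, 31, 13, -14, -53, 18, 3, 11, 10, 10, 6, 24, 6, -27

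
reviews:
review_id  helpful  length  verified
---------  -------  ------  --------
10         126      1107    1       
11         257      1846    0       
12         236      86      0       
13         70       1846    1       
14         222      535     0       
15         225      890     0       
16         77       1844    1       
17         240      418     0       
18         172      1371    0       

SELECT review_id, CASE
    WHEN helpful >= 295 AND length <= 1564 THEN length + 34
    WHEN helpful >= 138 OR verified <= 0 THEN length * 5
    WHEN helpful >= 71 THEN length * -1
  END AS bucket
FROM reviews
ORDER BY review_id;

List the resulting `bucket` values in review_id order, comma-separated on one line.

-1107, 9230, 430, NULL, 2675, 4450, -1844, 2090, 6855

review_id=10: helpful >= 71 → -1107
review_id=11: helpful >= 138 OR verified <= 0 → 9230
review_id=12: helpful >= 138 OR verified <= 0 → 430
review_id=13: (no match → NULL) → NULL
review_id=14: helpful >= 138 OR verified <= 0 → 2675
review_id=15: helpful >= 138 OR verified <= 0 → 4450
review_id=16: helpful >= 71 → -1844
review_id=17: helpful >= 138 OR verified <= 0 → 2090
review_id=18: helpful >= 138 OR verified <= 0 → 6855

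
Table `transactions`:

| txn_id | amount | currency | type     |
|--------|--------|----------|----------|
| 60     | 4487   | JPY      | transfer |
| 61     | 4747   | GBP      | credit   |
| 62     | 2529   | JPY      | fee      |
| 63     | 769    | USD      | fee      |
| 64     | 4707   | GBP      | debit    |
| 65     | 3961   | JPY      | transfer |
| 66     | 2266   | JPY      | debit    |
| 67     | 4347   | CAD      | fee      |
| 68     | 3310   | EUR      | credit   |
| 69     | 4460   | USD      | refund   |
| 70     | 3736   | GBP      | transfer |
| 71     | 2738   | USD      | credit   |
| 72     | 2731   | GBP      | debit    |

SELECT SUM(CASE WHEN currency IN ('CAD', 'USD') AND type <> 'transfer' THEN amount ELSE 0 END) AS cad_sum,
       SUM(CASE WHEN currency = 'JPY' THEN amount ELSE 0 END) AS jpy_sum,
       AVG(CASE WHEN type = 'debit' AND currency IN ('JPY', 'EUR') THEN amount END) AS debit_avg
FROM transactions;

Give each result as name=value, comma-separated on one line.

[cad_sum: currency IN ('CAD', 'USD') AND type <> 'transfer']
txn_id=60: ✗
txn_id=61: ✗
txn_id=62: ✗
txn_id=63: ✓ → 769
txn_id=64: ✗
txn_id=65: ✗
txn_id=66: ✗
txn_id=67: ✓ → 4347
txn_id=68: ✗
txn_id=69: ✓ → 4460
txn_id=70: ✗
txn_id=71: ✓ → 2738
txn_id=72: ✗
cad_sum = 769 + 4347 + 4460 + 2738 = 12314
—
[jpy_sum: currency = 'JPY']
txn_id=60: ✓ → 4487
txn_id=61: ✗
txn_id=62: ✓ → 2529
txn_id=63: ✗
txn_id=64: ✗
txn_id=65: ✓ → 3961
txn_id=66: ✓ → 2266
txn_id=67: ✗
txn_id=68: ✗
txn_id=69: ✗
txn_id=70: ✗
txn_id=71: ✗
txn_id=72: ✗
jpy_sum = 4487 + 2529 + 3961 + 2266 = 13243
—
[debit_avg: type = 'debit' AND currency IN ('JPY', 'EUR')]
txn_id=60: ✗
txn_id=61: ✗
txn_id=62: ✗
txn_id=63: ✗
txn_id=64: ✗
txn_id=65: ✗
txn_id=66: ✓ → 2266
txn_id=67: ✗
txn_id=68: ✗
txn_id=69: ✗
txn_id=70: ✗
txn_id=71: ✗
txn_id=72: ✗
debit_avg = 2266

cad_sum=12314, jpy_sum=13243, debit_avg=2266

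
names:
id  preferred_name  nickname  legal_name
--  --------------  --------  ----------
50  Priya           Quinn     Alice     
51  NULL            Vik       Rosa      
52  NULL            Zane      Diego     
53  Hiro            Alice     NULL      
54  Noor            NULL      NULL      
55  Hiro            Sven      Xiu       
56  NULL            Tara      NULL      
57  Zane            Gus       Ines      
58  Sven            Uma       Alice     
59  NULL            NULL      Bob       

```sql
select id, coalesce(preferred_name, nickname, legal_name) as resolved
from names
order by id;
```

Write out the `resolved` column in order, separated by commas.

Priya, Vik, Zane, Hiro, Noor, Hiro, Tara, Zane, Sven, Bob

id=50: preferred_name=Priya → Priya
id=51: preferred_name=NULL, nickname=Vik → Vik
id=52: preferred_name=NULL, nickname=Zane → Zane
id=53: preferred_name=Hiro → Hiro
id=54: preferred_name=Noor → Noor
id=55: preferred_name=Hiro → Hiro
id=56: preferred_name=NULL, nickname=Tara → Tara
id=57: preferred_name=Zane → Zane
id=58: preferred_name=Sven → Sven
id=59: preferred_name=NULL, nickname=NULL, legal_name=Bob → Bob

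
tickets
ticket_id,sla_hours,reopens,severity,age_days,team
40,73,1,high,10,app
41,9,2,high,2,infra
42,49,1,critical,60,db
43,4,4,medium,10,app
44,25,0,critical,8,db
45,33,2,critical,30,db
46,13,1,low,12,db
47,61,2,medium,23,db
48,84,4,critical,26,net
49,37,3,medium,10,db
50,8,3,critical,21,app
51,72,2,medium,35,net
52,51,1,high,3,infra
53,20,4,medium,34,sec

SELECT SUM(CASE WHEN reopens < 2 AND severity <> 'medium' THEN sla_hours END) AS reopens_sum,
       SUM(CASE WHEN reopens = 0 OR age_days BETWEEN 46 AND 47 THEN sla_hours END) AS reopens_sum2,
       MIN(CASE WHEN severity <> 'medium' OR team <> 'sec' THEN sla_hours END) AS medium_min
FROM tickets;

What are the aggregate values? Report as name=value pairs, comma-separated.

[reopens_sum: reopens < 2 AND severity <> 'medium']
ticket_id=40: ✓ → 73
ticket_id=41: ✗
ticket_id=42: ✓ → 49
ticket_id=43: ✗
ticket_id=44: ✓ → 25
ticket_id=45: ✗
ticket_id=46: ✓ → 13
ticket_id=47: ✗
ticket_id=48: ✗
ticket_id=49: ✗
ticket_id=50: ✗
ticket_id=51: ✗
ticket_id=52: ✓ → 51
ticket_id=53: ✗
reopens_sum = 73 + 49 + 25 + 13 + 51 = 211
—
[reopens_sum2: reopens = 0 OR age_days BETWEEN 46 AND 47]
ticket_id=40: ✗
ticket_id=41: ✗
ticket_id=42: ✗
ticket_id=43: ✗
ticket_id=44: ✓ → 25
ticket_id=45: ✗
ticket_id=46: ✗
ticket_id=47: ✗
ticket_id=48: ✗
ticket_id=49: ✗
ticket_id=50: ✗
ticket_id=51: ✗
ticket_id=52: ✗
ticket_id=53: ✗
reopens_sum2 = 25
—
[medium_min: severity <> 'medium' OR team <> 'sec']
ticket_id=40: ✓ → 73
ticket_id=41: ✓ → 9
ticket_id=42: ✓ → 49
ticket_id=43: ✓ → 4
ticket_id=44: ✓ → 25
ticket_id=45: ✓ → 33
ticket_id=46: ✓ → 13
ticket_id=47: ✓ → 61
ticket_id=48: ✓ → 84
ticket_id=49: ✓ → 37
ticket_id=50: ✓ → 8
ticket_id=51: ✓ → 72
ticket_id=52: ✓ → 51
ticket_id=53: ✗
medium_min = MIN(73, 9, 49, 4, 25, 33, 13, 61, 84, 37, 8, 72, 51) = 4

reopens_sum=211, reopens_sum2=25, medium_min=4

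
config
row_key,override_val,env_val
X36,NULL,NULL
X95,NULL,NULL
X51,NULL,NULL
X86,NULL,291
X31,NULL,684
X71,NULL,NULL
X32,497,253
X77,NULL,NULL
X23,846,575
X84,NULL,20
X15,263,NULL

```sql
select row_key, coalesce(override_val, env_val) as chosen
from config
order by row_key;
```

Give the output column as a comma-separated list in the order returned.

263, 846, 684, 497, NULL, NULL, NULL, NULL, 20, 291, NULL

row_key=X15: override_val=263 → 263
row_key=X23: override_val=846 → 846
row_key=X31: override_val=NULL, env_val=684 → 684
row_key=X32: override_val=497 → 497
row_key=X36: override_val=NULL, env_val=NULL (all NULL) → NULL
row_key=X51: override_val=NULL, env_val=NULL (all NULL) → NULL
row_key=X71: override_val=NULL, env_val=NULL (all NULL) → NULL
row_key=X77: override_val=NULL, env_val=NULL (all NULL) → NULL
row_key=X84: override_val=NULL, env_val=20 → 20
row_key=X86: override_val=NULL, env_val=291 → 291
row_key=X95: override_val=NULL, env_val=NULL (all NULL) → NULL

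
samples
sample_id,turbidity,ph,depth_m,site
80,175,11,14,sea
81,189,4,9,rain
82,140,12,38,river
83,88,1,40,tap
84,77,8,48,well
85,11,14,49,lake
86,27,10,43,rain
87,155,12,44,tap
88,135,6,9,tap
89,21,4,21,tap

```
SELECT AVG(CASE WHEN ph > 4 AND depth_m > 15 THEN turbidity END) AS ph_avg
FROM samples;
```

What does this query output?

82

sample_id=80: ✗
sample_id=81: ✗
sample_id=82: ✓ → 140
sample_id=83: ✗
sample_id=84: ✓ → 77
sample_id=85: ✓ → 11
sample_id=86: ✓ → 27
sample_id=87: ✓ → 155
sample_id=88: ✗
sample_id=89: ✗
ph_avg = (140 + 77 + 11 + 27 + 155) / 5 = 82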